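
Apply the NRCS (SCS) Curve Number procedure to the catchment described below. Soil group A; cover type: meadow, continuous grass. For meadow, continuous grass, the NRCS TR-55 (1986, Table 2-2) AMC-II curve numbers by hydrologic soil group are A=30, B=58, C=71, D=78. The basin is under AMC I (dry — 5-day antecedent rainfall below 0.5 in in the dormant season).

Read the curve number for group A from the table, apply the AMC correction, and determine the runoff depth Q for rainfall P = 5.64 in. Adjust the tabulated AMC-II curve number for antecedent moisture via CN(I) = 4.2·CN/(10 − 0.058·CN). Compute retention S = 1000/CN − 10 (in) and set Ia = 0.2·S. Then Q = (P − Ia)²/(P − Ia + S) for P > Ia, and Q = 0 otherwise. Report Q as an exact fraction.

NRCS table: meadow, continuous grass, soil group A → CN(II) = 30
Dry (AMC I): CN(I) = 4.2·30/(10 − 0.058·30) = 126/(413/50) = 900/59 ≈ 15.254
Max retention: S = 1000/(900/59) − 10 = 500/9 in (≈ 55.556 in)
Initial abstraction Ia = S/5 = (500/9)/5 = 100/9 ≈ 11.111 in
P = 5.640 ≤ Ia = 11.111 in: entire storm abstracted, Q = 0.

Q = 0 in ≈ 0.000 in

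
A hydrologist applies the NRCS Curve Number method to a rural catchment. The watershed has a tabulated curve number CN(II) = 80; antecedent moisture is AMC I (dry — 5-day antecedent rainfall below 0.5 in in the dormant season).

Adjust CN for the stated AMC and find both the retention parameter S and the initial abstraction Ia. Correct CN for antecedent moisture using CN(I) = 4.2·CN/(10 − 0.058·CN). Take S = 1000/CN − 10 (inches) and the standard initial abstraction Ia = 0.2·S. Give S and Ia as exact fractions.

CN(I) from CN(II)=80: (4.2·80)/(10 − 0.058·80) = 4200/67 ≈ 62.687
Retention S: 1000/CN − 10 with CN=62.687 → S = 125/21 ≈ 5.952 in
Ia = 0.2S: 0.2·5.952 = 1.190 in (exactly 25/21)

S = 125/21 in ≈ 5.952 in; Ia = 25/21 in ≈ 1.190 in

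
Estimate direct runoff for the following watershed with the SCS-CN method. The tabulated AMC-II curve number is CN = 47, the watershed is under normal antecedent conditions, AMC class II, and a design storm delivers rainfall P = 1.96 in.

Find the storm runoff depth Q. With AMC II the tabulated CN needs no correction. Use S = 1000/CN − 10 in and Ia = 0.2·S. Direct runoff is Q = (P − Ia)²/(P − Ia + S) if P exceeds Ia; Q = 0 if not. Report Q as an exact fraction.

CN(II) = 47; AMC II needs no correction.
Retention S: 1000/CN − 10 with CN=47.000 → S = 530/47 ≈ 11.277 in
Ia = 0.2·(530/47) = 106/47 in ≈ 2.255 in
P = 1.960 ≤ Ia = 2.255 in: entire storm abstracted, Q = 0.

Q = 0 in ≈ 0.000 in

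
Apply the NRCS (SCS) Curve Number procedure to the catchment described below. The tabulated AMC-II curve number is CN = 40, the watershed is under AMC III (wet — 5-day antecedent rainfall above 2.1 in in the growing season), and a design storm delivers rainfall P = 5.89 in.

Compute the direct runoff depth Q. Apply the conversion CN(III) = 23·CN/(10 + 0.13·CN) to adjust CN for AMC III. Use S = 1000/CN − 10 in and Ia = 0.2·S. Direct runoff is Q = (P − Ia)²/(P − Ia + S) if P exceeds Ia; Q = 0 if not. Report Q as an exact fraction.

Wet (AMC III): CN(III) = 23·40/(10 + 0.13·40) = 920/(76/5) = 1150/19 ≈ 60.526
S = 1000/(1150/19) − 10 = 150/23 in ≈ 6.522 in
Initial abstraction Ia = S/5 = (150/23)/5 = 30/23 ≈ 1.304 in
Since P=5.890 > Ia=1.304: effective rainfall P−Ia = 10547/2300 in
Runoff Q = (P−Ia)²/(P−Ia+S) = (4.586)²/(4.586+6.522) = 111239209/58758100 ≈ 1.893 in

Q = 111239209/58758100 in ≈ 1.893 in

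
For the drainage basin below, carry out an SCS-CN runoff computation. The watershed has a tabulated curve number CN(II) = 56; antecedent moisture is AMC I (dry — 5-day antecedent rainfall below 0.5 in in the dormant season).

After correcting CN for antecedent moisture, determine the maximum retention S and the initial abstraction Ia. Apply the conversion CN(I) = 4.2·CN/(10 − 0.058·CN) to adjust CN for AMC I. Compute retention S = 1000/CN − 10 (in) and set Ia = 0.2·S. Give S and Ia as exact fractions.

S = 2750/147 in ≈ 18.707 in; Ia = 550/147 in ≈ 3.741 in

Dry (AMC I): CN(I) = 4.2·56/(10 − 0.058·56) = (1176/5)/(844/125) = 7350/211 ≈ 34.834
Max retention: S = 1000/(7350/211) − 10 = 2750/147 in (≈ 18.707 in)
Ia = 0.2S: 0.2·18.707 = 3.741 in (exactly 550/147)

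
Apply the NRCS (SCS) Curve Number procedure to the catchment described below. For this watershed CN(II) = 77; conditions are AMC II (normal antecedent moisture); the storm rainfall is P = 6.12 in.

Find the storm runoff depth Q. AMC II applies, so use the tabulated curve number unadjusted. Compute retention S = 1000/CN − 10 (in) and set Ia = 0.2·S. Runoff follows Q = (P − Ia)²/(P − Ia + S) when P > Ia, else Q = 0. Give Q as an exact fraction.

AMC II — tabulated CN = 77 applies directly.
Retention S: 1000/CN − 10 with CN=77.000 → S = 230/77 ≈ 2.987 in
Ia = 0.2·(230/77) = 46/77 in ≈ 0.597 in
Since P=6.120 > Ia=0.597: effective rainfall P−Ia = 10631/1925 in
Runoff Q = (P−Ia)²/(P−Ia+S) = (5.523)²/(5.523+2.987) = 113018161/31533425 ≈ 3.584 in

Q = 113018161/31533425 in ≈ 3.584 in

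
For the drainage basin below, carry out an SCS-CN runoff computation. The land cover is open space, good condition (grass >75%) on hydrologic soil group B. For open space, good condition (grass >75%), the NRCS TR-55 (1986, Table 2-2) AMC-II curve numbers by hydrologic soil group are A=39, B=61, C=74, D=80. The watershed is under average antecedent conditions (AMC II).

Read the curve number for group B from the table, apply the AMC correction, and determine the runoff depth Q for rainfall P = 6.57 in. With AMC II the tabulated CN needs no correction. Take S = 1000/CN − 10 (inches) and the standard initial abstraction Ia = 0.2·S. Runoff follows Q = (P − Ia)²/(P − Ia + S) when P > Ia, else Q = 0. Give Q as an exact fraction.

Q = 347268243/144929900 in ≈ 2.396 in

NRCS table: open space, good condition (grass >75%), soil group B → CN(II) = 61
CN(II) = 61; AMC II needs no correction.
Retention S: 1000/CN − 10 with CN=61.000 → S = 390/61 ≈ 6.393 in
Initial abstraction Ia = S/5 = (390/61)/5 = 78/61 ≈ 1.279 in
Excess rainfall: 6.570 − 1.279 = 5.291 in; P > Ia so Q > 0
Runoff Q = (P−Ia)²/(P−Ia+S) = (5.291)²/(5.291+6.393) = 347268243/144929900 ≈ 2.396 in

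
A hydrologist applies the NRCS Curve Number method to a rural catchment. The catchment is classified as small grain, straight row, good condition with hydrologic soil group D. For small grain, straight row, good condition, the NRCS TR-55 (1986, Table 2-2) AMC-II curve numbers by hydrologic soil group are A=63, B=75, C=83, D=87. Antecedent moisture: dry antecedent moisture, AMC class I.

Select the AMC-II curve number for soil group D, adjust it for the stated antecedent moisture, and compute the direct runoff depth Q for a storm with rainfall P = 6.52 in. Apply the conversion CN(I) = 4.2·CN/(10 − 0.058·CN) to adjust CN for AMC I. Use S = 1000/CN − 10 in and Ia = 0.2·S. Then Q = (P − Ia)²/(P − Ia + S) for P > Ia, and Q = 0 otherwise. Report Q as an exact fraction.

NRCS table: small grain, straight row, good condition, soil group D → CN(II) = 87
CN(I) from CN(II)=87: (4.2·87)/(10 − 0.058·87) = 182700/2477 ≈ 73.759
Retention S: 1000/CN − 10 with CN=73.759 → S = 6500/1827 ≈ 3.558 in
Ia = 0.2·(6500/1827) = 1300/1827 in ≈ 0.712 in
P − Ia = 6.520 − 0.712 = 265301/45675 ≈ 5.808 in (> 0, runoff occurs)
Q: (265301/45675)² ÷ (427801/45675) = 70384620601/19539810675 in (≈ 3.602 in)

Q = 70384620601/19539810675 in ≈ 3.602 in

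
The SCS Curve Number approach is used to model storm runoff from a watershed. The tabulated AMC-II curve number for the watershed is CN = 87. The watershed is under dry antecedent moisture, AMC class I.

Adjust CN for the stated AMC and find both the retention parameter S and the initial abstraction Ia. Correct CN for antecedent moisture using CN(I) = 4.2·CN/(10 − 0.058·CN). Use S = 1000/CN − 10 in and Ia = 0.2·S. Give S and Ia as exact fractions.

S = 6500/1827 in ≈ 3.558 in; Ia = 1300/1827 in ≈ 0.712 in

CN(I) from CN(II)=87: (4.2·87)/(10 − 0.058·87) = 182700/2477 ≈ 73.759
S = 1000/(182700/2477) − 10 = 6500/1827 in ≈ 3.558 in
Ia = 0.2S: 0.2·3.558 = 0.712 in (exactly 1300/1827)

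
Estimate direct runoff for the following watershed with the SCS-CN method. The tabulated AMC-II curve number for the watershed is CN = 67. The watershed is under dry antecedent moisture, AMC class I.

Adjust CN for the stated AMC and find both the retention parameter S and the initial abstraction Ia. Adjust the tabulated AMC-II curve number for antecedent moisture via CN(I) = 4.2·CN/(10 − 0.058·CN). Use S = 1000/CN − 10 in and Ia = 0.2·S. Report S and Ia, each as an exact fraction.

S = 5500/469 in ≈ 11.727 in; Ia = 1100/469 in ≈ 2.345 in

CN(I) from CN(II)=67: (4.2·67)/(10 − 0.058·67) = 46900/1019 ≈ 46.026
Max retention: S = 1000/(46900/1019) − 10 = 5500/469 in (≈ 11.727 in)
Ia = 0.2·(5500/469) = 1100/469 in ≈ 2.345 in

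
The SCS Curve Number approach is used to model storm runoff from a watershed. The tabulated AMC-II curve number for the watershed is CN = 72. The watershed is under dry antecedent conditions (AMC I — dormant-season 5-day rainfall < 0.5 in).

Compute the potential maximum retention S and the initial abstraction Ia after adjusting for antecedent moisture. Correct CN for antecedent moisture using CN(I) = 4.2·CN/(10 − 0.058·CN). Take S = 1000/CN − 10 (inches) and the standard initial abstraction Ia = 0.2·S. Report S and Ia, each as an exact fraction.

S = 250/27 in ≈ 9.259 in; Ia = 50/27 in ≈ 1.852 in

Adjust CN=72 to AMC I: 4.2·72/(10 − 0.058·72) → (1512/5) ÷ (728/125) = 675/13 ≈ 51.923
Retention S: 1000/CN − 10 with CN=51.923 → S = 250/27 ≈ 9.259 in
Initial abstraction Ia = S/5 = (250/27)/5 = 50/27 ≈ 1.852 in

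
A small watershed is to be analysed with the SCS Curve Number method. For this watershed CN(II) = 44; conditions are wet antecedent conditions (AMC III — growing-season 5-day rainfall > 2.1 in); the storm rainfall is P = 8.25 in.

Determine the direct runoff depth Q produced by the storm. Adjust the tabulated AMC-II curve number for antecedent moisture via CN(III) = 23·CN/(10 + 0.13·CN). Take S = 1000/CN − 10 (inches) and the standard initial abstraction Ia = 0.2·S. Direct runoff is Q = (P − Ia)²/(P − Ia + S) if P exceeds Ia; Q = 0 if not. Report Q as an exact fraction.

Adjust CN=44 to AMC III: 23·44/(10 + 0.13·44) → 1012 ÷ (393/25) = 25300/393 ≈ 64.377
Retention S: 1000/CN − 10 with CN=64.377 → S = 1400/253 ≈ 5.534 in
Ia = 0.2S: 0.2·5.534 = 1.107 in (exactly 280/253)
Since P=8.250 > Ia=1.107: effective rainfall P−Ia = 7229/1012 in
Runoff Q = (P−Ia)²/(P−Ia+S) = (7.143)²/(7.143+5.534) = 52258441/12982948 ≈ 4.025 in

Q = 52258441/12982948 in ≈ 4.025 in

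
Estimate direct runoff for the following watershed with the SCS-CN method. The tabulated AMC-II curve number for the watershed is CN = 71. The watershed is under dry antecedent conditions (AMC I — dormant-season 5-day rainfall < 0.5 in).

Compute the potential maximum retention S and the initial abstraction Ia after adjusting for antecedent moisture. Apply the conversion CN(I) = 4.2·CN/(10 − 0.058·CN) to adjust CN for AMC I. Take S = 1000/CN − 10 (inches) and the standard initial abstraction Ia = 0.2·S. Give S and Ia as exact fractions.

S = 14500/1491 in ≈ 9.725 in; Ia = 2900/1491 in ≈ 1.945 in

Adjust CN=71 to AMC I: 4.2·71/(10 − 0.058·71) → (1491/5) ÷ (2941/500) = 149100/2941 ≈ 50.697
Retention S: 1000/CN − 10 with CN=50.697 → S = 14500/1491 ≈ 9.725 in
Ia = 0.2S: 0.2·9.725 = 1.945 in (exactly 2900/1491)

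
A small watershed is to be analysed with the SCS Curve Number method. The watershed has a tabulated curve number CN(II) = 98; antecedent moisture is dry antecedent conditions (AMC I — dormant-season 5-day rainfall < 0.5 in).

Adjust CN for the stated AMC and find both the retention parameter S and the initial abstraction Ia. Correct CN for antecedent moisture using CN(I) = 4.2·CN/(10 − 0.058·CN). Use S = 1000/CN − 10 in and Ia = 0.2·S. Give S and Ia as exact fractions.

Adjust CN=98 to AMC I: 4.2·98/(10 − 0.058·98) → (2058/5) ÷ (1079/250) = 102900/1079 ≈ 95.366
S = 1000/(102900/1079) − 10 = 500/1029 in ≈ 0.486 in
Ia = 0.2·(500/1029) = 100/1029 in ≈ 0.097 in

S = 500/1029 in ≈ 0.486 in; Ia = 100/1029 in ≈ 0.097 in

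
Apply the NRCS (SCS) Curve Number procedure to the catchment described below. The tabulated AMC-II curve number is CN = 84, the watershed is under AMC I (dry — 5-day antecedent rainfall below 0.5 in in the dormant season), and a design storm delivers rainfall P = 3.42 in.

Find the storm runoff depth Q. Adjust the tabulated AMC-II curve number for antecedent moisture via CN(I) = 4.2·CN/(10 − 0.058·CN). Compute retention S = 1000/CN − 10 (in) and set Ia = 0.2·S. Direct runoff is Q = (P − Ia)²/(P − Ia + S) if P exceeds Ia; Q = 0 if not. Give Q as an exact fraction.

Adjust CN=84 to AMC I: 4.2·84/(10 − 0.058·84) → (1764/5) ÷ (641/125) = 44100/641 ≈ 68.799
Retention S: 1000/CN − 10 with CN=68.799 → S = 2000/441 ≈ 4.535 in
Ia = 0.2S: 0.2·4.535 = 0.907 in (exactly 400/441)
Since P=3.420 > Ia=0.907: effective rainfall P−Ia = 55411/22050 in
Q = (55411/22050)²/((55411/22050) + 2000/441) = (3070378921/486202500)/(155411/22050) = 3070378921/3426812550 in ≈ 0.896 in

Q = 3070378921/3426812550 in ≈ 0.896 in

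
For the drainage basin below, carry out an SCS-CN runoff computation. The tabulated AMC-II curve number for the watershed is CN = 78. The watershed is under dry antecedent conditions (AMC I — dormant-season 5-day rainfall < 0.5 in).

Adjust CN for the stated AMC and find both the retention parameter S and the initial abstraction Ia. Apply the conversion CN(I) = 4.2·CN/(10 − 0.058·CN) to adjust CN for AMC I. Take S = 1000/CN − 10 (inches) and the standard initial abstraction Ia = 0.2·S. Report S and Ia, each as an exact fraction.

Adjust CN=78 to AMC I: 4.2·78/(10 − 0.058·78) → (1638/5) ÷ (1369/250) = 81900/1369 ≈ 59.825
S = 1000/(81900/1369) − 10 = 5500/819 in ≈ 6.716 in
Ia = 0.2·(5500/819) = 1100/819 in ≈ 1.343 in

S = 5500/819 in ≈ 6.716 in; Ia = 1100/819 in ≈ 1.343 in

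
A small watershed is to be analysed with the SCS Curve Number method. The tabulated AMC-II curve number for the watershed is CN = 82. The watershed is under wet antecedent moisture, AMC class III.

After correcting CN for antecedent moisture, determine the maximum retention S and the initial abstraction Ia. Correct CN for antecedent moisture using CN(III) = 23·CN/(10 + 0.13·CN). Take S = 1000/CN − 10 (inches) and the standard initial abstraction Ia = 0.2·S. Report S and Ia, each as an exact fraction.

S = 900/943 in ≈ 0.954 in; Ia = 180/943 in ≈ 0.191 in

Adjust CN=82 to AMC III: 23·82/(10 + 0.13·82) → 1886 ÷ (1033/50) = 94300/1033 ≈ 91.288
Retention S: 1000/CN − 10 with CN=91.288 → S = 900/943 ≈ 0.954 in
Ia = 0.2·(900/943) = 180/943 in ≈ 0.191 in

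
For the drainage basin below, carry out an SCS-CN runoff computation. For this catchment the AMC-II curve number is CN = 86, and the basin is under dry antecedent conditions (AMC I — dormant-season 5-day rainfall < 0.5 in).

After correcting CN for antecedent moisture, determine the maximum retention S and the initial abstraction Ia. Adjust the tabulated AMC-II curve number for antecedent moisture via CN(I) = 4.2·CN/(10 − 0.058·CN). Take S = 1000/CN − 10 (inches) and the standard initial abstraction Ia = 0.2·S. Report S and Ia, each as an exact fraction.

Dry (AMC I): CN(I) = 4.2·86/(10 − 0.058·86) = (1806/5)/(1253/250) = 12900/179 ≈ 72.067
S = 1000/(12900/179) − 10 = 500/129 in ≈ 3.876 in
Initial abstraction Ia = S/5 = (500/129)/5 = 100/129 ≈ 0.775 in

S = 500/129 in ≈ 3.876 in; Ia = 100/129 in ≈ 0.775 in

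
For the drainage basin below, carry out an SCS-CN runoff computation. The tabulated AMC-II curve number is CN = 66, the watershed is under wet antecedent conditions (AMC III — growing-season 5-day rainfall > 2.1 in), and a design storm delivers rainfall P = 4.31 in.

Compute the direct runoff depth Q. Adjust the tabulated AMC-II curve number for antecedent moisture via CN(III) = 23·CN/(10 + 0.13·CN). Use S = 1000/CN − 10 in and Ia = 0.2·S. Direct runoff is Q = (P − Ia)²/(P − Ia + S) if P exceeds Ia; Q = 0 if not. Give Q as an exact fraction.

Q = 85924610641/35151491100 in ≈ 2.444 in

CN(III) from CN(II)=66: (23·66)/(10 + 0.13·66) = 75900/929 ≈ 81.701
Retention S: 1000/CN − 10 with CN=81.701 → S = 1700/759 ≈ 2.240 in
Ia = 0.2·(1700/759) = 340/759 in ≈ 0.448 in
Excess rainfall: 4.310 − 0.448 = 3.862 in; P > Ia so Q > 0
Q = (293129/75900)²/((293129/75900) + 1700/759) = (85924610641/5760810000)/(463129/75900) = 85924610641/35151491100 in ≈ 2.444 in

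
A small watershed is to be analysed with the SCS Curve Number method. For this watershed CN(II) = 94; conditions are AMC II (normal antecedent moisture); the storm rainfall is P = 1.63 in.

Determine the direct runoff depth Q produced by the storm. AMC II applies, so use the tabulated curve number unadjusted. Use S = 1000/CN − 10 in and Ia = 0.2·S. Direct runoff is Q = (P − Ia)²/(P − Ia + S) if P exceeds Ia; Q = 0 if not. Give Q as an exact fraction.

Q = 49857721/47286700 in ≈ 1.054 in

Average conditions: CN = 94 (no AMC adjustment).
Max retention: S = 1000/94 − 10 = 30/47 in (≈ 0.638 in)
Ia = 0.2S: 0.2·0.638 = 0.128 in (exactly 6/47)
Since P=1.630 > Ia=0.128: effective rainfall P−Ia = 7061/4700 in
Q = (7061/4700)²/((7061/4700) + 30/47) = (49857721/22090000)/(10061/4700) = 49857721/47286700 in ≈ 1.054 in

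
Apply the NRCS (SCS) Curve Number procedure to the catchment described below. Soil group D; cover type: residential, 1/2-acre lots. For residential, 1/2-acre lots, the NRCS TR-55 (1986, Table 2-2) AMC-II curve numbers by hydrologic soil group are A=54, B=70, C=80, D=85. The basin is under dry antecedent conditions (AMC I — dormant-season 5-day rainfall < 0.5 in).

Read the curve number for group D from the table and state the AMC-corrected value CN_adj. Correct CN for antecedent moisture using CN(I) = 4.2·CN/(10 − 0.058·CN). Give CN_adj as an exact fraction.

NRCS table: residential, 1/2-acre lots, soil group D → CN(II) = 85
Adjust CN=85 to AMC I: 4.2·85/(10 − 0.058·85) → 357 ÷ (507/100) = 11900/169 ≈ 70.414

CN_adj = 11900/169 ≈ 70.414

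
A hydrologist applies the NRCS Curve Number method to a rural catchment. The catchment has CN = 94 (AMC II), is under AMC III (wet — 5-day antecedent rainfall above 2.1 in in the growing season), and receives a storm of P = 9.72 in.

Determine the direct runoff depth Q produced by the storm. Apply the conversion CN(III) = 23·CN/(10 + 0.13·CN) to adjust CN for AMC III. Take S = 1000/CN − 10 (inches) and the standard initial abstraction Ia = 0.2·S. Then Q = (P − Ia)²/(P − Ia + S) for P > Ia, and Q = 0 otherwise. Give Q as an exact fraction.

Q = 22738853163/2420386025 in ≈ 9.395 in

CN(III) from CN(II)=94: (23·94)/(10 + 0.13·94) = 108100/1111 ≈ 97.300
Max retention: S = 1000/(108100/1111) − 10 = 300/1081 in (≈ 0.278 in)
Initial abstraction Ia = S/5 = (300/1081)/5 = 60/1081 ≈ 0.056 in
P − Ia = 9.720 − 0.056 = 261183/27025 ≈ 9.664 in (> 0, runoff occurs)
Q: (261183/27025)² ÷ (268683/27025) = 22738853163/2420386025 in (≈ 9.395 in)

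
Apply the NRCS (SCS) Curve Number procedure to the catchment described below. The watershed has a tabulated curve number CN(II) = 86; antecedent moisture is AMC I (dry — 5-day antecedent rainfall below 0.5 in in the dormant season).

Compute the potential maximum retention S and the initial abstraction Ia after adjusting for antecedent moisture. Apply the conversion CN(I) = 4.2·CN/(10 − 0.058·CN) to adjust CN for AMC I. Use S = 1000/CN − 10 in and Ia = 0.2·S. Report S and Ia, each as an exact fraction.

S = 500/129 in ≈ 3.876 in; Ia = 100/129 in ≈ 0.775 in

CN(I) from CN(II)=86: (4.2·86)/(10 − 0.058·86) = 12900/179 ≈ 72.067
Max retention: S = 1000/(12900/179) − 10 = 500/129 in (≈ 3.876 in)
Ia = 0.2S: 0.2·3.876 = 0.775 in (exactly 100/129)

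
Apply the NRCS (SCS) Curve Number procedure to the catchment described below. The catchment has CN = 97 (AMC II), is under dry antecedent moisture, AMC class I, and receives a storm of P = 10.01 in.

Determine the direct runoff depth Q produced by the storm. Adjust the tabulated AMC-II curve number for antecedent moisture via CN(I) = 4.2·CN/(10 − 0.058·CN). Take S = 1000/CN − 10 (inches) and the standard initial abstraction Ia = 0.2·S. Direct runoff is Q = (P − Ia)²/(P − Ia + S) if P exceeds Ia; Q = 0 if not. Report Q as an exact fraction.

Q = 448469963041/48866204100 in ≈ 9.178 in

Dry (AMC I): CN(I) = 4.2·97/(10 − 0.058·97) = (2037/5)/(2187/500) = 67900/729 ≈ 93.141
S = 1000/(67900/729) − 10 = 500/679 in ≈ 0.736 in
Initial abstraction Ia = S/5 = (500/679)/5 = 100/679 ≈ 0.147 in
P − Ia = 10.010 − 0.147 = 669679/67900 ≈ 9.863 in (> 0, runoff occurs)
Runoff Q = (P−Ia)²/(P−Ia+S) = (9.863)²/(9.863+0.736) = 448469963041/48866204100 ≈ 9.178 in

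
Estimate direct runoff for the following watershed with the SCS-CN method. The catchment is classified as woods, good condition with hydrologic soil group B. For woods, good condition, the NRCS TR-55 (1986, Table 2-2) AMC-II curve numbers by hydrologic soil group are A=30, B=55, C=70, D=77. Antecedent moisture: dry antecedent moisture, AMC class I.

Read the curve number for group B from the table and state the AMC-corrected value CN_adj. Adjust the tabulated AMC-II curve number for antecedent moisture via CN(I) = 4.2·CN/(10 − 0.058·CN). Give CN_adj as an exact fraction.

NRCS table: woods, good condition, soil group B → CN(II) = 55
Dry (AMC I): CN(I) = 4.2·55/(10 − 0.058·55) = 231/(681/100) = 7700/227 ≈ 33.921

CN_adj = 7700/227 ≈ 33.921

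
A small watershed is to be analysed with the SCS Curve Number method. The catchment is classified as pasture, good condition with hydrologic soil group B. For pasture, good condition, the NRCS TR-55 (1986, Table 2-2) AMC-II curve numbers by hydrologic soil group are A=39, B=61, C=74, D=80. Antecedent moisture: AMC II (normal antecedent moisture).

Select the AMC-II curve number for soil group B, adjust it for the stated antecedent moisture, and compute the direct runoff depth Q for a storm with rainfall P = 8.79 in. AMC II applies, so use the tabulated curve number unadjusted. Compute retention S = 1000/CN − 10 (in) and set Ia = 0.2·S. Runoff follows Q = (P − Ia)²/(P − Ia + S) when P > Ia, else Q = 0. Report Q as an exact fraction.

Q = 699793587/172465300 in ≈ 4.058 in

NRCS table: pasture, good condition, soil group B → CN(II) = 61
CN(II) = 61; AMC II needs no correction.
S = 1000/61 − 10 = 390/61 in ≈ 6.393 in
Initial abstraction Ia = S/5 = (390/61)/5 = 78/61 ≈ 1.279 in
Since P=8.790 > Ia=1.279: effective rainfall P−Ia = 45819/6100 in
Q = (45819/6100)²/((45819/6100) + 390/61) = (2099380761/37210000)/(84819/6100) = 699793587/172465300 in ≈ 4.058 in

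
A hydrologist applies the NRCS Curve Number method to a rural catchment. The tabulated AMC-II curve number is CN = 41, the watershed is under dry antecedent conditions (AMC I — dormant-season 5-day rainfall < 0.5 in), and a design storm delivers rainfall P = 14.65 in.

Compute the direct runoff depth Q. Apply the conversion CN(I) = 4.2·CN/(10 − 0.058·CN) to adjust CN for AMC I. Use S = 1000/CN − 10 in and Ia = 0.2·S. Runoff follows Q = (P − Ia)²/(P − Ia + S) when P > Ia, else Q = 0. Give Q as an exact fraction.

Q = 18029238529/12471981060 in ≈ 1.446 in

Adjust CN=41 to AMC I: 4.2·41/(10 − 0.058·41) → (861/5) ÷ (3811/500) = 86100/3811 ≈ 22.592
Retention S: 1000/CN − 10 with CN=22.592 → S = 29500/861 ≈ 34.262 in
Initial abstraction Ia = S/5 = (29500/861)/5 = 5900/861 ≈ 6.852 in
Excess rainfall: 14.650 − 6.852 = 7.798 in; P > Ia so Q > 0
Q = (134273/17220)²/((134273/17220) + 29500/861) = (18029238529/296528400)/(724273/17220) = 18029238529/12471981060 in ≈ 1.446 in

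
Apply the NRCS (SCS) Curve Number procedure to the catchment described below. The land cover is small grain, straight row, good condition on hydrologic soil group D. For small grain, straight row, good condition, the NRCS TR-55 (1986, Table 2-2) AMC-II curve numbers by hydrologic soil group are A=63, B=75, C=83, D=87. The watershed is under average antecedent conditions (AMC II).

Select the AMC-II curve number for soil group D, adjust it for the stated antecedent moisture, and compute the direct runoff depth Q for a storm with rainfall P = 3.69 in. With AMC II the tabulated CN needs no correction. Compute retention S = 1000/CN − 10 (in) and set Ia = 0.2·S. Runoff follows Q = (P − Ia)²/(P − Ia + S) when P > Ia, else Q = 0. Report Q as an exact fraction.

Q = 870427009/369776100 in ≈ 2.354 in

NRCS table: small grain, straight row, good condition, soil group D → CN(II) = 87
CN(II) = 87; AMC II needs no correction.
S = 1000/87 − 10 = 130/87 in ≈ 1.494 in
Ia = 0.2S: 0.2·1.494 = 0.299 in (exactly 26/87)
Since P=3.690 > Ia=0.299: effective rainfall P−Ia = 29503/8700 in
Q = (29503/8700)²/((29503/8700) + 130/87) = (870427009/75690000)/(42503/8700) = 870427009/369776100 in ≈ 2.354 in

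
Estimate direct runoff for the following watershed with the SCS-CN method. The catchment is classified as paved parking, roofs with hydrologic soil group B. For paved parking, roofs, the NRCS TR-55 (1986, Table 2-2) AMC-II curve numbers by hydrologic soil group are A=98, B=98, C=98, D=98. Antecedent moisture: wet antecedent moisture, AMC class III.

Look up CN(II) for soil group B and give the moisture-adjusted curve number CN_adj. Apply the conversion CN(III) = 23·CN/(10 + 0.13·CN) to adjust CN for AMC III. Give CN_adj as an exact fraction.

CN_adj = 112700/1137 ≈ 99.120

NRCS table: paved parking, roofs, soil group B → CN(II) = 98
Adjust CN=98 to AMC III: 23·98/(10 + 0.13·98) → 2254 ÷ (1137/50) = 112700/1137 ≈ 99.120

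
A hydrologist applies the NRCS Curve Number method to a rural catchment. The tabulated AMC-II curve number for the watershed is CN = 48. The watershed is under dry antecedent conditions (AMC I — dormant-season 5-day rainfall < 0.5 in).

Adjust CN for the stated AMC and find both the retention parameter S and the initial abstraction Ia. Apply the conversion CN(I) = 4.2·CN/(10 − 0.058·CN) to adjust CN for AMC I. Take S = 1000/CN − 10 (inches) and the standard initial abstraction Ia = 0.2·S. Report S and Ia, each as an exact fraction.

Dry (AMC I): CN(I) = 4.2·48/(10 − 0.058·48) = (1008/5)/(902/125) = 12600/451 ≈ 27.938
Retention S: 1000/CN − 10 with CN=27.938 → S = 1625/63 ≈ 25.794 in
Initial abstraction Ia = S/5 = (1625/63)/5 = 325/63 ≈ 5.159 in

S = 1625/63 in ≈ 25.794 in; Ia = 325/63 in ≈ 5.159 in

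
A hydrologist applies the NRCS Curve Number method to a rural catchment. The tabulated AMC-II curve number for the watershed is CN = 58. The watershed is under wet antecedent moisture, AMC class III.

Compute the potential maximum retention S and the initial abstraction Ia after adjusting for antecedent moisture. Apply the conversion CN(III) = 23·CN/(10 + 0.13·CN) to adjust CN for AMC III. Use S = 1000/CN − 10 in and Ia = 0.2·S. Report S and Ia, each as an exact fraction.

CN(III) from CN(II)=58: (23·58)/(10 + 0.13·58) = 66700/877 ≈ 76.055
Retention S: 1000/CN − 10 with CN=76.055 → S = 2100/667 ≈ 3.148 in
Ia = 0.2S: 0.2·3.148 = 0.630 in (exactly 420/667)

S = 2100/667 in ≈ 3.148 in; Ia = 420/667 in ≈ 0.630 in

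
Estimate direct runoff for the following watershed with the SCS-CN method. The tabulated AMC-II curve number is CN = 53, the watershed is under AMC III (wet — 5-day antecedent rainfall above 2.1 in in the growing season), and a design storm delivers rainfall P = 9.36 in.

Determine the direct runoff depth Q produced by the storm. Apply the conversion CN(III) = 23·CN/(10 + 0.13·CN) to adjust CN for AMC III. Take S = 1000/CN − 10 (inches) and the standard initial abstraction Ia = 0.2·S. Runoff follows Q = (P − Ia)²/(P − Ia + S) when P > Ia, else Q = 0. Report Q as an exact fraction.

Q = 34255484258/5778760925 in ≈ 5.928 in

Wet (AMC III): CN(III) = 23·53/(10 + 0.13·53) = 1219/(1689/100) = 121900/1689 ≈ 72.173
Retention S: 1000/CN − 10 with CN=72.173 → S = 4700/1219 ≈ 3.856 in
Ia = 0.2·(4700/1219) = 940/1219 in ≈ 0.771 in
P − Ia = 9.360 − 0.771 = 261746/30475 ≈ 8.589 in (> 0, runoff occurs)
Runoff Q = (P−Ia)²/(P−Ia+S) = (8.589)²/(8.589+3.856) = 34255484258/5778760925 ≈ 5.928 in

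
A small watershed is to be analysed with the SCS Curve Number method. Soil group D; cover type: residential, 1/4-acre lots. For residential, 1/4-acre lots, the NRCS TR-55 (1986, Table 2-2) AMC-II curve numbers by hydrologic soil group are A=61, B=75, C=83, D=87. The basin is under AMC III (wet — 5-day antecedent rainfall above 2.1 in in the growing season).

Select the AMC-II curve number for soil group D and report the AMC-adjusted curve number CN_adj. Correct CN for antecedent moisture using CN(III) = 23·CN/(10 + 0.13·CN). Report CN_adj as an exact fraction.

CN_adj = 200100/2131 ≈ 93.900

NRCS table: residential, 1/4-acre lots, soil group D → CN(II) = 87
Wet (AMC III): CN(III) = 23·87/(10 + 0.13·87) = 2001/(2131/100) = 200100/2131 ≈ 93.900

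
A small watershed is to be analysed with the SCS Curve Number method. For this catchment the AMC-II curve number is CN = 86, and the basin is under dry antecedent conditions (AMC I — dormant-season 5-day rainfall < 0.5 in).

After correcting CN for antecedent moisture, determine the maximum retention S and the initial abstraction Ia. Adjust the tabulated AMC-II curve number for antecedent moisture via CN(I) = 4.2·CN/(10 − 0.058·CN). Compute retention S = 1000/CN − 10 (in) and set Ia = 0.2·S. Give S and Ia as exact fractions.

Dry (AMC I): CN(I) = 4.2·86/(10 − 0.058·86) = (1806/5)/(1253/250) = 12900/179 ≈ 72.067
S = 1000/(12900/179) − 10 = 500/129 in ≈ 3.876 in
Ia = 0.2·(500/129) = 100/129 in ≈ 0.775 in

S = 500/129 in ≈ 3.876 in; Ia = 100/129 in ≈ 0.775 in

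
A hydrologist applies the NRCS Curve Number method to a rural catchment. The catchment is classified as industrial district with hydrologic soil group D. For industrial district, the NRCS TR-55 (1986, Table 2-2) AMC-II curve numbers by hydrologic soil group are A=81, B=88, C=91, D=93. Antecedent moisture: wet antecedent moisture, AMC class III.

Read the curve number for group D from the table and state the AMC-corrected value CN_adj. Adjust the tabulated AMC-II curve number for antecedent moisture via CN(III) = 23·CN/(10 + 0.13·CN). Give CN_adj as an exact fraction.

CN_adj = 213900/2209 ≈ 96.831

NRCS table: industrial district, soil group D → CN(II) = 93
Wet (AMC III): CN(III) = 23·93/(10 + 0.13·93) = 2139/(2209/100) = 213900/2209 ≈ 96.831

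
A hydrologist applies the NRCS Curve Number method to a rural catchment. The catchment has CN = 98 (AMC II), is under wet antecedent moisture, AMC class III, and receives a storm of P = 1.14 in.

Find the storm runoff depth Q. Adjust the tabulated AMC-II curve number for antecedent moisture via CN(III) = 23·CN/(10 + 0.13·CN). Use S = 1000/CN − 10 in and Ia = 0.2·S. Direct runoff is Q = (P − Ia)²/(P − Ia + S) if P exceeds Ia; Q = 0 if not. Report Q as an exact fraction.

Q = 3999171121/3845267650 in ≈ 1.040 in

Adjust CN=98 to AMC III: 23·98/(10 + 0.13·98) → 2254 ÷ (1137/50) = 112700/1137 ≈ 99.120
Max retention: S = 1000/(112700/1137) − 10 = 100/1127 in (≈ 0.089 in)
Initial abstraction Ia = S/5 = (100/1127)/5 = 20/1127 ≈ 0.018 in
Excess rainfall: 1.140 − 0.018 = 1.122 in; P > Ia so Q > 0
Q: (63239/56350)² ÷ (68239/56350) = 3999171121/3845267650 in (≈ 1.040 in)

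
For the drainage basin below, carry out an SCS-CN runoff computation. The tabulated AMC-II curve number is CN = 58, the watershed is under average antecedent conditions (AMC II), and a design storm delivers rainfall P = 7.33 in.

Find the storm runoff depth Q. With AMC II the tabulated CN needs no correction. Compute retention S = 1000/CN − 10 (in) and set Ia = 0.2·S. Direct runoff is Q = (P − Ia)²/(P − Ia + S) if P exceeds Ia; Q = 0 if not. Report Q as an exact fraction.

Q = 290941249/110365300 in ≈ 2.636 in

Average conditions: CN = 58 (no AMC adjustment).
Retention S: 1000/CN − 10 with CN=58.000 → S = 210/29 ≈ 7.241 in
Ia = 0.2S: 0.2·7.241 = 1.448 in (exactly 42/29)
Excess rainfall: 7.330 − 1.448 = 5.882 in; P > Ia so Q > 0
Q: (17057/2900)² ÷ (38057/2900) = 290941249/110365300 in (≈ 2.636 in)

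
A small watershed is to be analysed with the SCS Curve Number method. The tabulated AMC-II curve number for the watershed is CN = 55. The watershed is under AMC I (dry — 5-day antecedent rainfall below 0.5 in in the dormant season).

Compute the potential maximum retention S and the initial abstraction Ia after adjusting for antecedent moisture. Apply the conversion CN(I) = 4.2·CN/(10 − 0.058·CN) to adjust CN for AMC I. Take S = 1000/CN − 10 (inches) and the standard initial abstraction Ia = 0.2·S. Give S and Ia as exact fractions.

CN(I) from CN(II)=55: (4.2·55)/(10 − 0.058·55) = 7700/227 ≈ 33.921
Max retention: S = 1000/(7700/227) − 10 = 1500/77 in (≈ 19.481 in)
Ia = 0.2·(1500/77) = 300/77 in ≈ 3.896 in

S = 1500/77 in ≈ 19.481 in; Ia = 300/77 in ≈ 3.896 in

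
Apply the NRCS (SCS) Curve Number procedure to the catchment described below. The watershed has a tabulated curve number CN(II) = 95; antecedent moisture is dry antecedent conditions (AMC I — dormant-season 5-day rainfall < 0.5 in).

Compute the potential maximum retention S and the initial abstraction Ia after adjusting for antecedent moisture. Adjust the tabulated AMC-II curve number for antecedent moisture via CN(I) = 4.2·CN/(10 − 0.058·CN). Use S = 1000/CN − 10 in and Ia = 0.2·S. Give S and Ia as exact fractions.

Dry (AMC I): CN(I) = 4.2·95/(10 − 0.058·95) = 399/(449/100) = 39900/449 ≈ 88.864
Retention S: 1000/CN − 10 with CN=88.864 → S = 500/399 ≈ 1.253 in
Initial abstraction Ia = S/5 = (500/399)/5 = 100/399 ≈ 0.251 in

S = 500/399 in ≈ 1.253 in; Ia = 100/399 in ≈ 0.251 in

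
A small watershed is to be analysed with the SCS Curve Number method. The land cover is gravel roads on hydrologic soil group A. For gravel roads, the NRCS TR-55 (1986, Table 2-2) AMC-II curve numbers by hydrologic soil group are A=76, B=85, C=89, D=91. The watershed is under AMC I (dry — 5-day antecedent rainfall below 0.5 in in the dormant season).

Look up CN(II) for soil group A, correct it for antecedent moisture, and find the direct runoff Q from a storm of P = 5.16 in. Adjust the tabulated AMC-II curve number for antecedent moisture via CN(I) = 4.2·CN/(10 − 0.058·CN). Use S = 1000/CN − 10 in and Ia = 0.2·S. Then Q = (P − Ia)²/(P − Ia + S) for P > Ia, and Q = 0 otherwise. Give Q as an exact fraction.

NRCS table: gravel roads, soil group A → CN(II) = 76
Dry (AMC I): CN(I) = 4.2·76/(10 − 0.058·76) = (1596/5)/(699/125) = 13300/233 ≈ 57.082
Retention S: 1000/CN − 10 with CN=57.082 → S = 1000/133 ≈ 7.519 in
Ia = 0.2S: 0.2·7.519 = 1.504 in (exactly 200/133)
Since P=5.160 > Ia=1.504: effective rainfall P−Ia = 12157/3325 in
Runoff Q = (P−Ia)²/(P−Ia+S) = (3.656)²/(3.656+7.519) = 147792649/123547025 ≈ 1.196 in

Q = 147792649/123547025 in ≈ 1.196 in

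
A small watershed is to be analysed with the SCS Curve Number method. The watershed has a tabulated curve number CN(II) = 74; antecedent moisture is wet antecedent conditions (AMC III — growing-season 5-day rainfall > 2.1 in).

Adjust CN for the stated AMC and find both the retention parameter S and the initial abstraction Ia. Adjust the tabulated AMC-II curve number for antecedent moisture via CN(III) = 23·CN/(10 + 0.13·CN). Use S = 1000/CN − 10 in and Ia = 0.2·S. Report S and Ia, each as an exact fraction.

S = 1300/851 in ≈ 1.528 in; Ia = 260/851 in ≈ 0.306 in

Adjust CN=74 to AMC III: 23·74/(10 + 0.13·74) → 1702 ÷ (981/50) = 85100/981 ≈ 86.748
S = 1000/(85100/981) − 10 = 1300/851 in ≈ 1.528 in
Ia = 0.2·(1300/851) = 260/851 in ≈ 0.306 in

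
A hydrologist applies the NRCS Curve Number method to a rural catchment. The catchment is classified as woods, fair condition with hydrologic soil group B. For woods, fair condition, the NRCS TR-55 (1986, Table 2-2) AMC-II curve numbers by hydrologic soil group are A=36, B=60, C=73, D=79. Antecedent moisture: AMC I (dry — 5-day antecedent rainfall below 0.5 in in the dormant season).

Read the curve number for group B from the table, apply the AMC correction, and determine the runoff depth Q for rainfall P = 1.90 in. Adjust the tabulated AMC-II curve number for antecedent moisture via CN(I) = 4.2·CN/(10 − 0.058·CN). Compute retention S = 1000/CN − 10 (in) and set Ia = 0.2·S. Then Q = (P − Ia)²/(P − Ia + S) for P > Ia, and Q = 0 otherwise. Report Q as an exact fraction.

Q = 0 in ≈ 0.000 in

NRCS table: woods, fair condition, soil group B → CN(II) = 60
Adjust CN=60 to AMC I: 4.2·60/(10 − 0.058·60) → 252 ÷ (163/25) = 6300/163 ≈ 38.650
Max retention: S = 1000/(6300/163) − 10 = 1000/63 in (≈ 15.873 in)
Initial abstraction Ia = S/5 = (1000/63)/5 = 200/63 ≈ 3.175 in
P = 1.900 ≤ Ia = 3.175 in: entire storm abstracted, Q = 0.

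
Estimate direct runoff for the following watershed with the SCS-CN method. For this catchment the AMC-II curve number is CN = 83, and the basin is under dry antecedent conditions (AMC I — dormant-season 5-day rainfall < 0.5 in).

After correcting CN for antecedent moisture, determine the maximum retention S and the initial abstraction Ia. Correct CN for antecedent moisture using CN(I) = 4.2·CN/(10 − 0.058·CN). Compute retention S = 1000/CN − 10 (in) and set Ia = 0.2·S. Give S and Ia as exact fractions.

Adjust CN=83 to AMC I: 4.2·83/(10 − 0.058·83) → (1743/5) ÷ (2593/500) = 174300/2593 ≈ 67.219
Max retention: S = 1000/(174300/2593) − 10 = 8500/1743 in (≈ 4.877 in)
Ia = 0.2S: 0.2·4.877 = 0.975 in (exactly 1700/1743)

S = 8500/1743 in ≈ 4.877 in; Ia = 1700/1743 in ≈ 0.975 in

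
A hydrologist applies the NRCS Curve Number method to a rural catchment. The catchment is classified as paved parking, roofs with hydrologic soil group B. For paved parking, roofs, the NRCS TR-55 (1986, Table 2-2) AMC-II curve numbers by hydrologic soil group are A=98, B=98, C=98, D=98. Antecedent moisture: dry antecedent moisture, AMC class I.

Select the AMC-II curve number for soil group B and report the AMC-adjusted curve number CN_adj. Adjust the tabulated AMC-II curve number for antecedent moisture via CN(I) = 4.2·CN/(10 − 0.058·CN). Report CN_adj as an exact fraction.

NRCS table: paved parking, roofs, soil group B → CN(II) = 98
Dry (AMC I): CN(I) = 4.2·98/(10 − 0.058·98) = (2058/5)/(1079/250) = 102900/1079 ≈ 95.366

CN_adj = 102900/1079 ≈ 95.366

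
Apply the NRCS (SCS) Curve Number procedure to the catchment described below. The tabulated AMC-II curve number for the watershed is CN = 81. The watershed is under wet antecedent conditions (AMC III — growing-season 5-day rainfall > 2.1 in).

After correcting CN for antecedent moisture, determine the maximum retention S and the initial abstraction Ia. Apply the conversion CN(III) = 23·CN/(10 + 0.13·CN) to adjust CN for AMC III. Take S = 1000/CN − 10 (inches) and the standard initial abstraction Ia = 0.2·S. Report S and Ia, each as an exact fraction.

S = 1900/1863 in ≈ 1.020 in; Ia = 380/1863 in ≈ 0.204 in

Adjust CN=81 to AMC III: 23·81/(10 + 0.13·81) → 1863 ÷ (2053/100) = 186300/2053 ≈ 90.745
Retention S: 1000/CN − 10 with CN=90.745 → S = 1900/1863 ≈ 1.020 in
Ia = 0.2·(1900/1863) = 380/1863 in ≈ 0.204 in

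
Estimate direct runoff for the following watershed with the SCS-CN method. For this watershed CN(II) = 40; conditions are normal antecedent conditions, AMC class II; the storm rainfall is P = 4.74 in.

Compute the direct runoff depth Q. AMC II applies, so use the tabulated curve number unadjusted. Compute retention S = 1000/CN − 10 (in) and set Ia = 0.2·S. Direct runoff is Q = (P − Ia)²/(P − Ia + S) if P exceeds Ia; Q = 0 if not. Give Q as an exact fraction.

CN(II) = 40; AMC II needs no correction.
Max retention: S = 1000/40 − 10 = 15 in (≈ 15.000 in)
Ia = 0.2S: 0.2·15.000 = 3.000 in (exactly 3)
P − Ia = 4.740 − 3.000 = 87/50 ≈ 1.740 in (> 0, runoff occurs)
Q: (87/50)² ÷ (837/50) = 841/4650 in (≈ 0.181 in)

Q = 841/4650 in ≈ 0.181 in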